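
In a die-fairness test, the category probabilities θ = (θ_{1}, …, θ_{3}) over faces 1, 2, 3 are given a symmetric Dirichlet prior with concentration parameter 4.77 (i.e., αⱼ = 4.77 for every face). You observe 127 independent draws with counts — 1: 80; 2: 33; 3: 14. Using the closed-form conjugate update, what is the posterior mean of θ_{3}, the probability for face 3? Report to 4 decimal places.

0.1328

The Dirichlet prior is conjugate to the Multinomial likelihood: each posterior αⱼ = prior αⱼ + observed count nⱼ.
Posterior concentration: (84.77, 37.77, 18.77), total = 141.31.
E[θ_{3}|data] = α_{3}/Σα = 18.77/141.31 = 0.1328.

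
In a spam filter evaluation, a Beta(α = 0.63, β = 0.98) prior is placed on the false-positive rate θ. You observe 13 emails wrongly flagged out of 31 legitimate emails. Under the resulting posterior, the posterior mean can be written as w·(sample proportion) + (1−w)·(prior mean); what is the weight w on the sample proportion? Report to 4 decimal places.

0.9506

The Beta prior is conjugate to a Binomial/Bernoulli likelihood; the update adds successes to α and failures to β.
Posterior mean = (α₀+k)/(α₀+β₀+n) = [n/(α₀+β₀+n)]·(k/n) + [(α₀+β₀)/(α₀+β₀+n)]·α₀/(α₀+β₀), so only n and the prior enter the weight.
The weight on the data is w = n/(α₀+β₀+n) = 31/(0.63+0.98+31) = 31/32.61 = 0.9506.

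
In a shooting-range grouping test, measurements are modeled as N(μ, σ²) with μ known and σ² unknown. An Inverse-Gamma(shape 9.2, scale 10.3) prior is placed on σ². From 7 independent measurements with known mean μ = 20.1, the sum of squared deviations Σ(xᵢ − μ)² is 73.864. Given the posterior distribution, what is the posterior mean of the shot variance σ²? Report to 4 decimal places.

4.0369

With known mean μ and an Inverse-Gamma(α, β) prior on σ², the Normal likelihood is conjugate: posterior is Inv-Gamma(α + n/2, β + Σ(xᵢ−μ)²/2).
Posterior: Inv-Gamma(9.2 + 7/2, 10.3 + 73.864/2) = Inv-Gamma(12.70, 47.2320).
E[σ²|data] = β/(α−1) = 47.2320/11.70 = 4.0369.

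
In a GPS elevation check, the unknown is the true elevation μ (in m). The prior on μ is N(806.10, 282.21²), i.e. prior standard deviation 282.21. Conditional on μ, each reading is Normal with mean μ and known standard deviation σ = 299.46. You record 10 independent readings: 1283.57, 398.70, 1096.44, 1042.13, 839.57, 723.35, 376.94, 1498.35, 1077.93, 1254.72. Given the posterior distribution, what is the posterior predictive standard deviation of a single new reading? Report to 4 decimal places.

312.6282

For Normal data with known variance σ², a Normal(μ₀, σ₀²) prior on μ is conjugate. Posterior precision = 1/σ₀² + n/σ²; posterior mean is the precision-weighted average of μ₀ and x̄.
σ₀² = 282.21² = 79642.4841, σ² = 299.46² = 89676.2916; σ² + n·σ₀² = 89676.2916 + 10·79642.4841 = 886101.1326.
Posterior precision = 1/σ₀² + n/σ² = 1/79642.4841 + 10/89676.2916 = (σ² + n·σ₀²)/(σ₀²σ²) = 886101.1326/(79642.4841·89676.2916); posterior variance σₙ² = σ₀²σ²/(σ² + n·σ₀²) = 79642.4841·89676.2916/886101.1326 = 8060.076175.
Predictive variance for one new observation = σₙ² + σ² = 79642.4841·89676.2916/886101.1326 + 89676.2916 = σ²·(σ₀² + 886101.1326)/886101.1326 = 89676.2916·965743.6167/886101.1326 = 97736.367775; SD = √(89676.2916·965743.6167/886101.1326) = 312.6282.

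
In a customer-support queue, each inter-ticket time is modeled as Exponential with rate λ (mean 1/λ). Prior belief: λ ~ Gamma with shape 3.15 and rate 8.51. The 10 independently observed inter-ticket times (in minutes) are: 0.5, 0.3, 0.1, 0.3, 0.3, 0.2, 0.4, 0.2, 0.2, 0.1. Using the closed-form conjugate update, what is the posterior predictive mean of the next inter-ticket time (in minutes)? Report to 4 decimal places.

With a Gamma(shape α, rate β) prior on the exponential rate λ, the posterior after n observations with total T = Σxᵢ is Gamma(α+n, β+T).
Sum of observations T = 2.6 minutes; n = 10.
Posterior: Gamma(3.15+10, 8.51+2.6) = Gamma(13.15, 11.11).
The predictive distribution for the next observation is Lomax; its mean is β/(α−1) = 11.11/12.15 = 0.9144.

0.9144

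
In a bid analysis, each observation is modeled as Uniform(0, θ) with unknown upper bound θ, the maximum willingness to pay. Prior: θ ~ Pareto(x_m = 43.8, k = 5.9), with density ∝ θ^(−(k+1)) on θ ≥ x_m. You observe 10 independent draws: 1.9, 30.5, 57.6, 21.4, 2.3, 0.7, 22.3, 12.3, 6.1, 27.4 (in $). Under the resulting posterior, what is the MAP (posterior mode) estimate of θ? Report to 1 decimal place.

A Pareto(scale x_m, shape k) prior on the upper bound θ of Uniform(0, θ) is conjugate: posterior is Pareto(max(x_m, max xᵢ), k + n).
Sample maximum = 57.6; prior scale x_m = 43.8 → posterior scale = max = 57.6.
Posterior shape = 5.9 + 10 = 15.9.
The Pareto density is decreasing on [x_m, ∞), so the mode is x_m = 57.6.

57.6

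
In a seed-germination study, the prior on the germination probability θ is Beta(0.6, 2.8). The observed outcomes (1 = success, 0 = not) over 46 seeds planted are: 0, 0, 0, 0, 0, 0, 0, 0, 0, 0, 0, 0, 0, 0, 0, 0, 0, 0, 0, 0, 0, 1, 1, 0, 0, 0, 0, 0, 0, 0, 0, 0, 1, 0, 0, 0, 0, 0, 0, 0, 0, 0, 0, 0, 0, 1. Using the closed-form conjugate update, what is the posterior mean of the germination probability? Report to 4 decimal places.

The Beta prior is conjugate to a Binomial/Bernoulli likelihood; the update adds successes to α and failures to β.
Posterior: Beta(α+k, β+n−k) = Beta(0.6+4, 2.8+42) = Beta(4.6, 44.8).
Posterior mean = α/(α+β) = 4.6/49.4 = 0.0931.

0.0931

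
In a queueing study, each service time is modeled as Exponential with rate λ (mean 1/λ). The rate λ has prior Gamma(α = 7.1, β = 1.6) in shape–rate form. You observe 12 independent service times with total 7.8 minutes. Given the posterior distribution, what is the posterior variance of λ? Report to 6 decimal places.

0.216161

With a Gamma(shape α, rate β) prior on the exponential rate λ, the posterior after n observations with total T = Σxᵢ is Gamma(α+n, β+T).
Posterior: Gamma(7.1+12, 1.6+7.8) = Gamma(19.1, 9.4).
Var = α/β² = 0.216161.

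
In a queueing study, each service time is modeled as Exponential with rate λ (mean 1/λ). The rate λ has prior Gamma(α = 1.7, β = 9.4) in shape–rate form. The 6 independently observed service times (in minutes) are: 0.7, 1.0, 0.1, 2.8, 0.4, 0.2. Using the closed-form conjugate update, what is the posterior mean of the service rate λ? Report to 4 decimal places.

With a Gamma(shape α, rate β) prior on the exponential rate λ, the posterior after n observations with total T = Σxᵢ is Gamma(α+n, β+T).
Sum of observations T = 5.2 minutes; n = 6.
Posterior: Gamma(1.7+6, 9.4+5.2) = Gamma(7.7, 14.6).
Posterior mean of λ = α/β = 7.7/14.6 = 0.5274.

0.5274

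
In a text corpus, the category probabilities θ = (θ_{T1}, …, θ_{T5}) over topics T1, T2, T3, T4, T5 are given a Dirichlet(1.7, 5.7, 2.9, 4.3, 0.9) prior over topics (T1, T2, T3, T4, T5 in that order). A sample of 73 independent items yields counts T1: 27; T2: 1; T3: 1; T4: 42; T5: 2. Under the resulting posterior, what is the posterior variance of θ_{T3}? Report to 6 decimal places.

0.000471

The Dirichlet prior is conjugate to the Multinomial likelihood: each posterior αⱼ = prior αⱼ + observed count nⱼ.
Posterior concentration: (28.7, 6.7, 3.9, 46.3, 2.9), total = 88.5.
Var[θ_j] = α_j(Σα−α_j)/((Σα)²(Σα+1)) = 3.9·84.6/(88.5²·89.5) = 0.000471.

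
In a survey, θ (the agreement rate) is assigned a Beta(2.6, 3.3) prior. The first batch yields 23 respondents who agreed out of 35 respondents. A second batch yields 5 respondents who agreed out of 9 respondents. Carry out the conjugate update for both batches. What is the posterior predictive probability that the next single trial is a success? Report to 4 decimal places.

The Beta prior is conjugate to a Binomial/Bernoulli likelihood; the update adds successes to α and failures to β.
After batch 1: Beta(2.6+23, 3.3+12) = Beta(25.6, 15.3).
After batch 2: Beta(25.6+5, 15.3+4) = Beta(30.6, 19.3).
For a single future Bernoulli trial, P(success | data) = α/(α+β) = 0.6132.

0.6132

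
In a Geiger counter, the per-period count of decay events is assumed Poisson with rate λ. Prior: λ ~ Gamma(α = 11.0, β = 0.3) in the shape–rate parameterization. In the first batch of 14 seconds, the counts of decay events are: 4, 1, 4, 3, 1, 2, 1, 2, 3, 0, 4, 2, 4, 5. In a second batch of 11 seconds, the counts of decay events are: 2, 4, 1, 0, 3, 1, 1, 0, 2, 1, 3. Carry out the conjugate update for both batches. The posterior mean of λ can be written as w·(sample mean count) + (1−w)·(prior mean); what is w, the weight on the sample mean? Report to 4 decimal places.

0.9881

With a Gamma(shape α, rate β) prior, the Poisson likelihood is conjugate: the posterior is Gamma(α + ΣXᵢ, β + n).
Total number of seconds: n = 14 + 11 = 25.
Posterior mean = (α₀+S)/(β₀+n) = [n/(β₀+n)]·(S/n) + [β₀/(β₀+n)]·(α₀/β₀), so only n and β₀ enter the weight.
Weight on data w = n/(β₀+n) = 25/(0.3+25) = 25/25.3 = 0.9881.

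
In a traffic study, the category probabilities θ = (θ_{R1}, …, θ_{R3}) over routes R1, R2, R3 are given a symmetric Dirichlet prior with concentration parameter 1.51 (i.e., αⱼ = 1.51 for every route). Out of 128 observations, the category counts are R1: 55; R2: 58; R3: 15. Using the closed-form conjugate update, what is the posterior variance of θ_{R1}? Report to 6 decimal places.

0.001832

The Dirichlet prior is conjugate to the Multinomial likelihood: each posterior αⱼ = prior αⱼ + observed count nⱼ.
Posterior concentration: (56.51, 59.51, 16.51), total = 132.53.
Var[θ_j] = α_j(Σα−α_j)/((Σα)²(Σα+1)) = 56.51·76.02/(132.53²·133.53) = 0.001832.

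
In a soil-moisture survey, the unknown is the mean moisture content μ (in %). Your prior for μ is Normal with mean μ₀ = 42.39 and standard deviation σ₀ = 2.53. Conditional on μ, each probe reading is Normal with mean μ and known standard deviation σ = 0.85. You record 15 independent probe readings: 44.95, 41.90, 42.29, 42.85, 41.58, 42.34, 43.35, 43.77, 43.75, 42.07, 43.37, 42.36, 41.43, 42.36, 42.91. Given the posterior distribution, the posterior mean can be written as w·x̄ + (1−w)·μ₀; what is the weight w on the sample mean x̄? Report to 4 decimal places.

0.9925

For Normal data with known variance σ², a Normal(μ₀, σ₀²) prior on μ is conjugate. Posterior precision = 1/σ₀² + n/σ²; posterior mean is the precision-weighted average of μ₀ and x̄.
σ₀² = 2.53² = 6.4009, σ² = 0.85² = 0.7225. Prior precision 1/σ₀² = 1/6.4009; data precision n/σ² = 15/0.7225.
w = (n/σ²)/(1/σ₀² + n/σ²) = n·σ₀²/(σ² + n·σ₀²) = 15·6.4009/(0.7225 + 15·6.4009) = 96.0135/96.736 = 0.9925.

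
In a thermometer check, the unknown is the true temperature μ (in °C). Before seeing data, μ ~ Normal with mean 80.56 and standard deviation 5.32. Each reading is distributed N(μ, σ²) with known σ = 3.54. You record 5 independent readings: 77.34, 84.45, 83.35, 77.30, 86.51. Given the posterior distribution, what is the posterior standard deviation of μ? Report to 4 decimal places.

For Normal data with known variance σ², a Normal(μ₀, σ₀²) prior on μ is conjugate. Posterior precision = 1/σ₀² + n/σ²; posterior mean is the precision-weighted average of μ₀ and x̄.
σ₀² = 5.32² = 28.3024, σ² = 3.54² = 12.5316; σ² + n·σ₀² = 12.5316 + 5·28.3024 = 154.0436.
Posterior precision = 1/σ₀² + n/σ² = 1/28.3024 + 5/12.5316 = (σ² + n·σ₀²)/(σ₀²σ²) = 154.0436/(28.3024·12.5316); posterior variance σₙ² = σ₀²σ²/(σ² + n·σ₀²) = 28.3024·12.5316/154.0436 = 2.302428.
Posterior SD = √σₙ² = √(28.3024·12.5316/154.0436) = 1.5174.

1.5174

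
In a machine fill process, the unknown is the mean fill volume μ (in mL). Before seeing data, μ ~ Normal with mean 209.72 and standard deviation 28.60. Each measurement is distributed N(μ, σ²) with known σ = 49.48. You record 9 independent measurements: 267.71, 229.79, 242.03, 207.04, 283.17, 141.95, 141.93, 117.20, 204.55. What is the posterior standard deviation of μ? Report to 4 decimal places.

For Normal data with known variance σ², a Normal(μ₀, σ₀²) prior on μ is conjugate. Posterior precision = 1/σ₀² + n/σ²; posterior mean is the precision-weighted average of μ₀ and x̄.
σ₀² = 28.60² = 817.96, σ² = 49.48² = 2448.2704; σ² + n·σ₀² = 2448.2704 + 9·817.96 = 9809.9104.
Posterior precision = 1/σ₀² + n/σ² = 1/817.96 + 9/2448.2704 = (σ² + n·σ₀²)/(σ₀²σ²) = 9809.9104/(817.96·2448.2704); posterior variance σₙ² = σ₀²σ²/(σ² + n·σ₀²) = 817.96·2448.2704/9809.9104 = 204.139200.
Posterior SD = √σₙ² = √(817.96·2448.2704/9809.9104) = 14.2877.

14.2877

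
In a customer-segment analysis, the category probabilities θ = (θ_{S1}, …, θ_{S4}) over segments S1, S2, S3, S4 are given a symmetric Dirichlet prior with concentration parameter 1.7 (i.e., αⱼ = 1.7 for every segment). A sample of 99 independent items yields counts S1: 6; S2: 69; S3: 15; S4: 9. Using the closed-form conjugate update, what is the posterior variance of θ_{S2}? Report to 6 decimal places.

The Dirichlet prior is conjugate to the Multinomial likelihood: each posterior αⱼ = prior αⱼ + observed count nⱼ.
Posterior concentration: (7.7, 70.7, 16.7, 10.7), total = 105.8.
Var[θ_j] = α_j(Σα−α_j)/((Σα)²(Σα+1)) = 70.7·35.1/(105.8²·106.8) = 0.002076.

0.002076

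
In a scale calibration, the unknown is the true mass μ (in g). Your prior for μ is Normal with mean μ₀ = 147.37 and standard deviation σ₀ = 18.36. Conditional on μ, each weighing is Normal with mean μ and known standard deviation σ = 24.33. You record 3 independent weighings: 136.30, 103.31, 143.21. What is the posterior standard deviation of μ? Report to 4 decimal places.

11.1563

For Normal data with known variance σ², a Normal(μ₀, σ₀²) prior on μ is conjugate. Posterior precision = 1/σ₀² + n/σ²; posterior mean is the precision-weighted average of μ₀ and x̄.
σ₀² = 18.36² = 337.0896, σ² = 24.33² = 591.9489; σ² + n·σ₀² = 591.9489 + 3·337.0896 = 1603.2177.
Posterior precision = 1/σ₀² + n/σ² = 1/337.0896 + 3/591.9489 = (σ² + n·σ₀²)/(σ₀²σ²) = 1603.2177/(337.0896·591.9489); posterior variance σₙ² = σ₀²σ²/(σ² + n·σ₀²) = 337.0896·591.9489/1603.2177 = 124.462085.
Posterior SD = √σₙ² = √(337.0896·591.9489/1603.2177) = 11.1563.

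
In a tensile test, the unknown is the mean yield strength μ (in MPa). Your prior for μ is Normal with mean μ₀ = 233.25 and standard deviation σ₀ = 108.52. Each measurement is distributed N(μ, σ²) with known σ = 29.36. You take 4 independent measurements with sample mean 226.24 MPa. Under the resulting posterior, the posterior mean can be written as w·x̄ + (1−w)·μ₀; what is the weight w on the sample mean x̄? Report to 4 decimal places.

For Normal data with known variance σ², a Normal(μ₀, σ₀²) prior on μ is conjugate. Posterior precision = 1/σ₀² + n/σ²; posterior mean is the precision-weighted average of μ₀ and x̄.
σ₀² = 108.52² = 11776.5904, σ² = 29.36² = 862.0096. Prior precision 1/σ₀² = 1/11776.5904; data precision n/σ² = 4/862.0096.
w = (n/σ²)/(1/σ₀² + n/σ²) = n·σ₀²/(σ² + n·σ₀²) = 4·11776.5904/(862.0096 + 4·11776.5904) = 47106.3616/47968.3712 = 0.9820.

0.9820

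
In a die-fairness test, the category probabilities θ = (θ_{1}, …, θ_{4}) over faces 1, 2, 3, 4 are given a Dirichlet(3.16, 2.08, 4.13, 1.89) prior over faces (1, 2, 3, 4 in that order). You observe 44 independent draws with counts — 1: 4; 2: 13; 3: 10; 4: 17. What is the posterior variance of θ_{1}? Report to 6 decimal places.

0.002005

The Dirichlet prior is conjugate to the Multinomial likelihood: each posterior αⱼ = prior αⱼ + observed count nⱼ.
Posterior concentration: (7.16, 15.08, 14.13, 18.89), total = 55.26.
Var[θ_j] = α_j(Σα−α_j)/((Σα)²(Σα+1)) = 7.16·48.10/(55.26²·56.26) = 0.002005.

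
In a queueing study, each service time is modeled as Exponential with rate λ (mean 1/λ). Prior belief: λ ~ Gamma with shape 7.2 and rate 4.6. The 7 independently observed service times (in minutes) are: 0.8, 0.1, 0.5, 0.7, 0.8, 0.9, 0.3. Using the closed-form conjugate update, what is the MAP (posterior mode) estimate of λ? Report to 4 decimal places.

1.5172

With a Gamma(shape α, rate β) prior on the exponential rate λ, the posterior after n observations with total T = Σxᵢ is Gamma(α+n, β+T).
Sum of observations T = 4.1 minutes; n = 7.
Posterior: Gamma(7.2+7, 4.6+4.1) = Gamma(14.2, 8.7).
Mode = (α−1)/β = 1.5172.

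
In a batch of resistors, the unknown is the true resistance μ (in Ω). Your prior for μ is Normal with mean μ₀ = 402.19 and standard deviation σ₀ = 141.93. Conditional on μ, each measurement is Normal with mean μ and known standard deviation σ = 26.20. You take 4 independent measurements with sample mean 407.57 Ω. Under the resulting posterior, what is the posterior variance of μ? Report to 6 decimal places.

170.160385

For Normal data with known variance σ², a Normal(μ₀, σ₀²) prior on μ is conjugate. Posterior precision = 1/σ₀² + n/σ²; posterior mean is the precision-weighted average of μ₀ and x̄.
σ₀² = 141.93² = 20144.1249, σ² = 26.20² = 686.44; σ² + n·σ₀² = 686.44 + 4·20144.1249 = 81262.9396.
Posterior precision = 1/σ₀² + n/σ² = 1/20144.1249 + 4/686.44 = (σ² + n·σ₀²)/(σ₀²σ²) = 81262.9396/(20144.1249·686.44); posterior variance σₙ² = σ₀²σ²/(σ² + n·σ₀²) = 20144.1249·686.44/81262.9396 = 170.160385.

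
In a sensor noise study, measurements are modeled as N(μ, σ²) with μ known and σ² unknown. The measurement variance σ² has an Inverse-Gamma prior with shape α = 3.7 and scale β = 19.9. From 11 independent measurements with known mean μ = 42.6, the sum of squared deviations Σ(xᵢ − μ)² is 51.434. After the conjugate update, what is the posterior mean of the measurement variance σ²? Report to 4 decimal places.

With known mean μ and an Inverse-Gamma(α, β) prior on σ², the Normal likelihood is conjugate: posterior is Inv-Gamma(α + n/2, β + Σ(xᵢ−μ)²/2).
Posterior: Inv-Gamma(3.7 + 11/2, 19.9 + 51.434/2) = Inv-Gamma(9.20, 45.6170).
E[σ²|data] = β/(α−1) = 45.6170/8.20 = 5.5630.

5.5630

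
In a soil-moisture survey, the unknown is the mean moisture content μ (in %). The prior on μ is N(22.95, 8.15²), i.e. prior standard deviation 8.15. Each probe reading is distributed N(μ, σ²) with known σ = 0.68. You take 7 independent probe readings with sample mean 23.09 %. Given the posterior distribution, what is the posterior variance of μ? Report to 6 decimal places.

For Normal data with known variance σ², a Normal(μ₀, σ₀²) prior on μ is conjugate. Posterior precision = 1/σ₀² + n/σ²; posterior mean is the precision-weighted average of μ₀ and x̄.
σ₀² = 8.15² = 66.4225, σ² = 0.68² = 0.4624; σ² + n·σ₀² = 0.4624 + 7·66.4225 = 465.4199.
Posterior precision = 1/σ₀² + n/σ² = 1/66.4225 + 7/0.4624 = (σ² + n·σ₀²)/(σ₀²σ²) = 465.4199/(66.4225·0.4624); posterior variance σₙ² = σ₀²σ²/(σ² + n·σ₀²) = 66.4225·0.4624/465.4199 = 0.065992.

0.065992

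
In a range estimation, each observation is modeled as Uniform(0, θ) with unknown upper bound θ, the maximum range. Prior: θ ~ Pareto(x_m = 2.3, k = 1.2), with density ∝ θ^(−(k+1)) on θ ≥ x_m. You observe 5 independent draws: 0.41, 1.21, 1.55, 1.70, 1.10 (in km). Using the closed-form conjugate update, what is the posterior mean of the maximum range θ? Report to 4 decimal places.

A Pareto(scale x_m, shape k) prior on the upper bound θ of Uniform(0, θ) is conjugate: posterior is Pareto(max(x_m, max xᵢ), k + n).
Sample maximum = 1.70; prior scale x_m = 2.3 → posterior scale = max = 2.30.
Posterior shape = 1.2 + 5 = 6.2.
E[θ|data] = k·x_m/(k−1) = 6.2·2.30/5.2 = 2.7423.

2.7423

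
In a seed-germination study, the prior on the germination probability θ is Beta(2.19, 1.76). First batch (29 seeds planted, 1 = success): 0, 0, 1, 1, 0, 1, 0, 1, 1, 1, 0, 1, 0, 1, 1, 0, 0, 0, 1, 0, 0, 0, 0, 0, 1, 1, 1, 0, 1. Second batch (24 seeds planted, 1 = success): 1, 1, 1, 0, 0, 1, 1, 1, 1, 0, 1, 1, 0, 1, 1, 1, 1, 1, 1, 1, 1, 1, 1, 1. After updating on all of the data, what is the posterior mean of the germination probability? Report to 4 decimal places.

0.6355

The Beta prior is conjugate to a Binomial/Bernoulli likelihood; the update adds successes to α and failures to β.
After batch 1: Beta(2.19+14, 1.76+15) = Beta(16.19, 16.76).
After batch 2: Beta(16.19+20, 16.76+4) = Beta(36.19, 20.76).
Posterior mean = α/(α+β) = 36.19/56.95 = 0.6355.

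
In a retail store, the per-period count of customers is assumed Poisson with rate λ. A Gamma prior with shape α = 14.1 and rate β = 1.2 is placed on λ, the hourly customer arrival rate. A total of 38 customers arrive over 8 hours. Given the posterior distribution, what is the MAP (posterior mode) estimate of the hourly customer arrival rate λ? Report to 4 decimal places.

With a Gamma(shape α, rate β) prior, the Poisson likelihood is conjugate: the posterior is Gamma(α + ΣXᵢ, β + n).
Posterior: Gamma(α+S, β+n) = Gamma(14.1+38, 1.2+8) = Gamma(52.1, 9.2).
Mode of Gamma(α,β) for α≥1 is (α−1)/β = 51.1/9.2 = 5.5543.

5.5543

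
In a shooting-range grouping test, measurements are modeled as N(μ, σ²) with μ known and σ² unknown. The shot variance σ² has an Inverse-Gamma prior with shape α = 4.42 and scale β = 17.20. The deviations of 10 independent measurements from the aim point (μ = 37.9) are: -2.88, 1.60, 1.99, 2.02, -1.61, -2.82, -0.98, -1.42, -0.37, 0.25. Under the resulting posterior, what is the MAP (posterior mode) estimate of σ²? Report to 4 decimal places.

With known mean μ and an Inverse-Gamma(α, β) prior on σ², the Normal likelihood is conjugate: posterior is Inv-Gamma(α + n/2, β + Σ(xᵢ−μ)²/2).
Σ(xᵢ−μ)² = (-2.88)² + (1.60)² + (1.99)² + (2.02)² + (-1.61)² + (-2.82)² + (-0.98)² + (-1.42)² + (-0.37)² + (0.25)² = 32.6156.
Posterior: Inv-Gamma(4.42 + 10/2, 17.20 + 32.6156/2) = Inv-Gamma(9.42, 33.50780).
Mode = β/(α+1) = 33.50780/10.42 = 3.2157.

3.2157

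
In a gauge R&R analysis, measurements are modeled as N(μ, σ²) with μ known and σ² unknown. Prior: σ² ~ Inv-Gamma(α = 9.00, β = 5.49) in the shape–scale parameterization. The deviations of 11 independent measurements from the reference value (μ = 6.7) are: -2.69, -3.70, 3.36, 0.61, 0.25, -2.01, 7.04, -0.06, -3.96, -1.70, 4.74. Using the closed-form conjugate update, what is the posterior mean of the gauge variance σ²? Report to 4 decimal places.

5.1213

With known mean μ and an Inverse-Gamma(α, β) prior on σ², the Normal likelihood is conjugate: posterior is Inv-Gamma(α + n/2, β + Σ(xᵢ−μ)²/2).
Σ(xᵢ−μ)² = (-2.69)² + (-3.70)² + (3.36)² + (0.61)² + (0.25)² + (-2.01)² + (7.04)² + (-0.06)² + (-3.96)² + (-1.70)² + (4.74)² = 127.2948.
Posterior: Inv-Gamma(9.00 + 11/2, 5.49 + 127.2948/2) = Inv-Gamma(14.50, 69.13740).
E[σ²|data] = β/(α−1) = 69.13740/13.50 = 5.1213.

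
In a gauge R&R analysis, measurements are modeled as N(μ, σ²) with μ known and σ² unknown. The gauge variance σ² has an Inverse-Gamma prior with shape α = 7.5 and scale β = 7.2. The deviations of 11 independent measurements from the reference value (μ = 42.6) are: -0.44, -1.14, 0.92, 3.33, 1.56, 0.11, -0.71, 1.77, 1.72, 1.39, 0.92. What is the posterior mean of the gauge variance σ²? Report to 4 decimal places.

1.6520

With known mean μ and an Inverse-Gamma(α, β) prior on σ², the Normal likelihood is conjugate: posterior is Inv-Gamma(α + n/2, β + Σ(xᵢ−μ)²/2).
Σ(xᵢ−μ)² = (-0.44)² + (-1.14)² + (0.92)² + (3.33)² + (1.56)² + (0.11)² + (-0.71)² + (1.77)² + (1.72)² + (1.39)² + (0.92)² = 25.2481.
Posterior: Inv-Gamma(7.5 + 11/2, 7.2 + 25.2481/2) = Inv-Gamma(13.00, 19.82405).
E[σ²|data] = β/(α−1) = 19.82405/12.00 = 1.6520.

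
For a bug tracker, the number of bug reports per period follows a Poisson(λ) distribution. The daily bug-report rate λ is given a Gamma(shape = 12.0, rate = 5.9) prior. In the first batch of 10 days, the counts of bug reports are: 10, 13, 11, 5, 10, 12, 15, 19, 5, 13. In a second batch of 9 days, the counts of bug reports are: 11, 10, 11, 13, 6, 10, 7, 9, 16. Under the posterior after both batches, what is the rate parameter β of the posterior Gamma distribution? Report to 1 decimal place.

With a Gamma(shape α, rate β) prior, the Poisson likelihood is conjugate: the posterior is Gamma(α + ΣXᵢ, β + n).
Batch 1: sum of counts S = 113 over n = 10 days.
After batch 1: Gamma(α+S, β+n) = Gamma(12.0+113, 5.9+10) = Gamma(125.0, 15.9).
Batch 2: sum of counts S = 93 over n = 9 days.
After batch 2: Gamma(α+S, β+n) = Gamma(125.0+93, 15.9+9) = Gamma(218.0, 24.9).
Posterior β = 24.9.

24.9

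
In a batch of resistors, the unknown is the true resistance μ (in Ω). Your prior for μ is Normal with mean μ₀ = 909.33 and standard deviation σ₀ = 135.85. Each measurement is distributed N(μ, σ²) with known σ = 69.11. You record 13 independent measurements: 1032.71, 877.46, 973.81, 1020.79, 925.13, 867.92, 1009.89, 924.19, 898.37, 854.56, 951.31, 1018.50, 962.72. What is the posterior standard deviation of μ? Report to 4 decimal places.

For Normal data with known variance σ², a Normal(μ₀, σ₀²) prior on μ is conjugate. Posterior precision = 1/σ₀² + n/σ²; posterior mean is the precision-weighted average of μ₀ and x̄.
σ₀² = 135.85² = 18455.2225, σ² = 69.11² = 4776.1921; σ² + n·σ₀² = 4776.1921 + 13·18455.2225 = 244694.0846.
Posterior precision = 1/σ₀² + n/σ² = 1/18455.2225 + 13/4776.1921 = (σ² + n·σ₀²)/(σ₀²σ²) = 244694.0846/(18455.2225·4776.1921); posterior variance σₙ² = σ₀²σ²/(σ² + n·σ₀²) = 18455.2225·4776.1921/244694.0846 = 360.228111.
Posterior SD = √σₙ² = √(18455.2225·4776.1921/244694.0846) = 18.9797.

18.9797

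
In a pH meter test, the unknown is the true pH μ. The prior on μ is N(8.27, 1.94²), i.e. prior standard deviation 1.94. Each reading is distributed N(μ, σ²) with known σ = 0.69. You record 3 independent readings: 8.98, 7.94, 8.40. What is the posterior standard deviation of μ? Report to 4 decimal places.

For Normal data with known variance σ², a Normal(μ₀, σ₀²) prior on μ is conjugate. Posterior precision = 1/σ₀² + n/σ²; posterior mean is the precision-weighted average of μ₀ and x̄.
σ₀² = 1.94² = 3.7636, σ² = 0.69² = 0.4761; σ² + n·σ₀² = 0.4761 + 3·3.7636 = 11.7669.
Posterior precision = 1/σ₀² + n/σ² = 1/3.7636 + 3/0.4761 = (σ² + n·σ₀²)/(σ₀²σ²) = 11.7669/(3.7636·0.4761); posterior variance σₙ² = σ₀²σ²/(σ² + n·σ₀²) = 3.7636·0.4761/11.7669 = 0.152279.
Posterior SD = √σₙ² = √(3.7636·0.4761/11.7669) = 0.3902.

0.3902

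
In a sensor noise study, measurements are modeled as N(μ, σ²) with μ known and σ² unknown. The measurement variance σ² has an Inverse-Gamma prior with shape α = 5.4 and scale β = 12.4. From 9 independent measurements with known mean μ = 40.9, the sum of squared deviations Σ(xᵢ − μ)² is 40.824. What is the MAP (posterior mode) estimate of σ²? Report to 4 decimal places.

With known mean μ and an Inverse-Gamma(α, β) prior on σ², the Normal likelihood is conjugate: posterior is Inv-Gamma(α + n/2, β + Σ(xᵢ−μ)²/2).
Posterior: Inv-Gamma(5.4 + 9/2, 12.4 + 40.824/2) = Inv-Gamma(9.90, 32.8120).
Mode = β/(α+1) = 32.8120/10.90 = 3.0103.

3.0103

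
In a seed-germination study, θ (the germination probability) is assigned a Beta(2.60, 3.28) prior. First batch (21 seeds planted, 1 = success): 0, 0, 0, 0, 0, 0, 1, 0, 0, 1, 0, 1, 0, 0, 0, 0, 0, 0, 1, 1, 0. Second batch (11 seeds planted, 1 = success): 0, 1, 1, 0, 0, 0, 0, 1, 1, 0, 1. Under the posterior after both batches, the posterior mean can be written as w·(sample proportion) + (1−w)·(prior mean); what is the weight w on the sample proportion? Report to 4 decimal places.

The Beta prior is conjugate to a Binomial/Bernoulli likelihood; the update adds successes to α and failures to β.
Total number of seeds planted: n = 21 + 11 = 32.
Posterior mean = (α₀+k)/(α₀+β₀+n) = [n/(α₀+β₀+n)]·(k/n) + [(α₀+β₀)/(α₀+β₀+n)]·α₀/(α₀+β₀), so only n and the prior enter the weight.
The weight on the data is w = n/(α₀+β₀+n) = 32/(2.60+3.28+32) = 32/37.88 = 0.8448.

0.8448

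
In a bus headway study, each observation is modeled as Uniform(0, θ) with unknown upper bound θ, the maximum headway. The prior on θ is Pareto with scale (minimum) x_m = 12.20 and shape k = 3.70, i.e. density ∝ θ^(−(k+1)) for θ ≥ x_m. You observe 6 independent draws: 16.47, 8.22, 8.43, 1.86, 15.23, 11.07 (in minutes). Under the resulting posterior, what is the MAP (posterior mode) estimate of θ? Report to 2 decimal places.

16.47

A Pareto(scale x_m, shape k) prior on the upper bound θ of Uniform(0, θ) is conjugate: posterior is Pareto(max(x_m, max xᵢ), k + n).
Sample maximum = 16.47; prior scale x_m = 12.20 → posterior scale = max = 16.47.
Posterior shape = 3.70 + 6 = 9.70.
The Pareto density is decreasing on [x_m, ∞), so the mode is x_m = 16.47.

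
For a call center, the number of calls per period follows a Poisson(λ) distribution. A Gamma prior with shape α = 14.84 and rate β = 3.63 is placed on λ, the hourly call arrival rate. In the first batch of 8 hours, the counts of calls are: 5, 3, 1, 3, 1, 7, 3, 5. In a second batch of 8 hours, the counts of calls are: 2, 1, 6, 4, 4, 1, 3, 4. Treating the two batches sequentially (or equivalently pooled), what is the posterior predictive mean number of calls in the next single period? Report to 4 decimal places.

3.4559

With a Gamma(shape α, rate β) prior, the Poisson likelihood is conjugate: the posterior is Gamma(α + ΣXᵢ, β + n).
Batch 1: sum of counts S = 28 over n = 8 hours.
After batch 1: Gamma(α+S, β+n) = Gamma(14.84+28, 3.63+8) = Gamma(42.84, 11.63).
Batch 2: sum of counts S = 25 over n = 8 hours.
After batch 2: Gamma(α+S, β+n) = Gamma(42.84+25, 11.63+8) = Gamma(67.84, 19.63).
The predictive distribution for one future period is NegBinom with mean α/β = 3.4559.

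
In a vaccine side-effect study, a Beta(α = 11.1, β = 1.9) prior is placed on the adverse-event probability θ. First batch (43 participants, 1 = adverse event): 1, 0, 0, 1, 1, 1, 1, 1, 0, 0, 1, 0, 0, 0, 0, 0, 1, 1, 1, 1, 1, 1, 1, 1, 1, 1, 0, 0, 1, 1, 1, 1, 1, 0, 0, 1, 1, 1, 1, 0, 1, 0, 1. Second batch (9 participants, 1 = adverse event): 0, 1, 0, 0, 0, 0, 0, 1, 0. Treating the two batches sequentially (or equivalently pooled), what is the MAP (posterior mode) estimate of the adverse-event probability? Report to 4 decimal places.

0.6365

The Beta prior is conjugate to a Binomial/Bernoulli likelihood; the update adds successes to α and failures to β.
After batch 1: Beta(11.1+28, 1.9+15) = Beta(39.1, 16.9).
After batch 2: Beta(39.1+2, 16.9+7) = Beta(41.1, 23.9).
Mode of Beta(a,b) for a,b>1 is (a−1)/(a+b−2) = 40.1/63.0 = 0.6365.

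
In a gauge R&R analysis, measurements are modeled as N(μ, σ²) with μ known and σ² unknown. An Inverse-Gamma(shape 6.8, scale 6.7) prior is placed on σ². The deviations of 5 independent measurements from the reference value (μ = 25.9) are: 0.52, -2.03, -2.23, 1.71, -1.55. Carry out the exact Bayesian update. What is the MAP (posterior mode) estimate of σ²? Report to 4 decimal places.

1.3636

With known mean μ and an Inverse-Gamma(α, β) prior on σ², the Normal likelihood is conjugate: posterior is Inv-Gamma(α + n/2, β + Σ(xᵢ−μ)²/2).
Σ(xᵢ−μ)² = (0.52)² + (-2.03)² + (-2.23)² + (1.71)² + (-1.55)² = 14.6908.
Posterior: Inv-Gamma(6.8 + 5/2, 6.7 + 14.6908/2) = Inv-Gamma(9.30, 14.04540).
Mode = β/(α+1) = 14.04540/10.30 = 1.3636.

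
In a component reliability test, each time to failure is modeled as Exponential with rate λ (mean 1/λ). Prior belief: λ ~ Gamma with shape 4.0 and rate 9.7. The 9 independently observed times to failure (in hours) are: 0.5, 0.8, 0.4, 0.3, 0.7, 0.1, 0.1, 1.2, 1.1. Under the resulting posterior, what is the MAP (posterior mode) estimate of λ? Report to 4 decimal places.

With a Gamma(shape α, rate β) prior on the exponential rate λ, the posterior after n observations with total T = Σxᵢ is Gamma(α+n, β+T).
Sum of observations T = 5.2 hours; n = 9.
Posterior: Gamma(4.0+9, 9.7+5.2) = Gamma(13.0, 14.9).
Mode = (α−1)/β = 0.8054.

0.8054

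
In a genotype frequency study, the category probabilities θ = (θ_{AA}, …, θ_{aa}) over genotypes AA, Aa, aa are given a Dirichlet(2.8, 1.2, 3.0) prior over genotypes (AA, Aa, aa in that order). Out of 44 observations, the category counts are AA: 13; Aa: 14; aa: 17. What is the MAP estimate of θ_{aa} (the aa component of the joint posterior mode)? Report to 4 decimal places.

0.3958

The Dirichlet prior is conjugate to the Multinomial likelihood: each posterior αⱼ = prior αⱼ + observed count nⱼ.
Posterior concentration: (15.8, 15.2, 20.0), total = 51.0.
Joint mode component: (α_{aa}−1)/(Σα−K) = 19.0/48.0 = 0.3958.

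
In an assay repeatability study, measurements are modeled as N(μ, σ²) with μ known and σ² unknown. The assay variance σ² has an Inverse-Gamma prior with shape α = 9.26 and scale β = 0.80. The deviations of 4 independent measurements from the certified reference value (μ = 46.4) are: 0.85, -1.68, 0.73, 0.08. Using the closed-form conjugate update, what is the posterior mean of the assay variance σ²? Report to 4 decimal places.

0.2770

With known mean μ and an Inverse-Gamma(α, β) prior on σ², the Normal likelihood is conjugate: posterior is Inv-Gamma(α + n/2, β + Σ(xᵢ−μ)²/2).
Σ(xᵢ−μ)² = (0.85)² + (-1.68)² + (0.73)² + (0.08)² = 4.0842.
Posterior: Inv-Gamma(9.26 + 4/2, 0.80 + 4.0842/2) = Inv-Gamma(11.26, 2.84210).
E[σ²|data] = β/(α−1) = 2.84210/10.26 = 0.2770.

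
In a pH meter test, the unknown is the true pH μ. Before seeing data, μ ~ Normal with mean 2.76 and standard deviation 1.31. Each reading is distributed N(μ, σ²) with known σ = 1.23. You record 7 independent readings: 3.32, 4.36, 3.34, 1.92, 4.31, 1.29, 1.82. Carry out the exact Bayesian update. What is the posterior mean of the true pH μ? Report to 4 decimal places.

2.8920

For Normal data with known variance σ², a Normal(μ₀, σ₀²) prior on μ is conjugate. Posterior precision = 1/σ₀² + n/σ²; posterior mean is the precision-weighted average of μ₀ and x̄.
Σxᵢ = 3.32 + 4.36 + 3.34 + 1.92 + 4.31 + 1.29 + 1.82 = 20.36, so n·x̄ = 20.36.
σ₀² = 1.31² = 1.7161, σ² = 1.23² = 1.5129; σ² + n·σ₀² = 1.5129 + 7·1.7161 = 13.5256.
Posterior mean = (μ₀/σ₀² + n·x̄/σ²)/(1/σ₀² + n/σ²) = (σ²·μ₀ + σ₀²·n·x̄)/(σ² + n·σ₀²) = (1.5129·2.76 + 1.7161·20.36)/13.5256 = 39.1154/13.5256 = 2.8920.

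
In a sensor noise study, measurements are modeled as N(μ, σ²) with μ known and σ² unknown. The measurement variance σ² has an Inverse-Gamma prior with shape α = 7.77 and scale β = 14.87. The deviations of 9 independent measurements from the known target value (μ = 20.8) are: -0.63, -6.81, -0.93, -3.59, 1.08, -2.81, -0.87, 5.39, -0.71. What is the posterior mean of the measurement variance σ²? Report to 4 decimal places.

5.7516

With known mean μ and an Inverse-Gamma(α, β) prior on σ², the Normal likelihood is conjugate: posterior is Inv-Gamma(α + n/2, β + Σ(xᵢ−μ)²/2).
Σ(xᵢ−μ)² = (-0.63)² + (-6.81)² + (-0.93)² + (-3.59)² + (1.08)² + (-2.81)² + (-0.87)² + (5.39)² + (-0.71)² = 99.9016.
Posterior: Inv-Gamma(7.77 + 9/2, 14.87 + 99.9016/2) = Inv-Gamma(12.27, 64.82080).
E[σ²|data] = β/(α−1) = 64.82080/11.27 = 5.7516.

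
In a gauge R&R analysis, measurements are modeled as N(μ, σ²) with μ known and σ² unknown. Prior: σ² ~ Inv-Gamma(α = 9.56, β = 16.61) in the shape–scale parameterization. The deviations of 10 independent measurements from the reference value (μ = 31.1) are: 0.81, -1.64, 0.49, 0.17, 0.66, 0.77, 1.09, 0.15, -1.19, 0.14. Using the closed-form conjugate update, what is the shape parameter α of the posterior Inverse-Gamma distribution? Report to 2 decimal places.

With known mean μ and an Inverse-Gamma(α, β) prior on σ², the Normal likelihood is conjugate: posterior is Inv-Gamma(α + n/2, β + Σ(xᵢ−μ)²/2).
Σ(xᵢ−μ)² = (0.81)² + (-1.64)² + (0.49)² + (0.17)² + (0.66)² + (0.77)² + (1.09)² + (0.15)² + (-1.19)² + (0.14)² = 7.2895.
Posterior: Inv-Gamma(9.56 + 10/2, 16.61 + 7.2895/2) = Inv-Gamma(14.56, 20.25475).
Posterior α = 14.56.

14.56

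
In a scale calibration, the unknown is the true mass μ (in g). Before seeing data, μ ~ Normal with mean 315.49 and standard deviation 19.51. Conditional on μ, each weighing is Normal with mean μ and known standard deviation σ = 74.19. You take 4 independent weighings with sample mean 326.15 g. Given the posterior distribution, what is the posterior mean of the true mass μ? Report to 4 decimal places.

317.7998

For Normal data with known variance σ², a Normal(μ₀, σ₀²) prior on μ is conjugate. Posterior precision = 1/σ₀² + n/σ²; posterior mean is the precision-weighted average of μ₀ and x̄.
n·x̄ = 4·326.15 = 1304.6.
σ₀² = 19.51² = 380.6401, σ² = 74.19² = 5504.1561; σ² + n·σ₀² = 5504.1561 + 4·380.6401 = 7026.7165.
Posterior mean = (μ₀/σ₀² + n·x̄/σ²)/(1/σ₀² + n/σ²) = (σ²·μ₀ + σ₀²·n·x̄)/(σ² + n·σ₀²) = (5504.1561·315.49 + 380.6401·1304.6)/7026.7165 = 2233089.282449/7026.7165 = 317.7998.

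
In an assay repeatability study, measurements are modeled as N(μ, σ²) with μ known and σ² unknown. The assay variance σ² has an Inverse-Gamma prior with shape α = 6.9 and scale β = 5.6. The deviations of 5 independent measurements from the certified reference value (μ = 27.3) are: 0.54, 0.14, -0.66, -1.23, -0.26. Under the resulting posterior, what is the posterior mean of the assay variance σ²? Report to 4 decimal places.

0.8052

With known mean μ and an Inverse-Gamma(α, β) prior on σ², the Normal likelihood is conjugate: posterior is Inv-Gamma(α + n/2, β + Σ(xᵢ−μ)²/2).
Σ(xᵢ−μ)² = (0.54)² + (0.14)² + (-0.66)² + (-1.23)² + (-0.26)² = 2.3273.
Posterior: Inv-Gamma(6.9 + 5/2, 5.6 + 2.3273/2) = Inv-Gamma(9.40, 6.76365).
E[σ²|data] = β/(α−1) = 6.76365/8.40 = 0.8052.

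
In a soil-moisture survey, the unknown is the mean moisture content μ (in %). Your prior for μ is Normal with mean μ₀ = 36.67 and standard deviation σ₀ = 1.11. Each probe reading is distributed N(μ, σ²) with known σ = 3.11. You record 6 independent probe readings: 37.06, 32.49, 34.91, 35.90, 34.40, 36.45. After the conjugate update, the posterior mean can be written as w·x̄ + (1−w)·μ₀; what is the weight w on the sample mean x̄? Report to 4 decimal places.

0.4332

For Normal data with known variance σ², a Normal(μ₀, σ₀²) prior on μ is conjugate. Posterior precision = 1/σ₀² + n/σ²; posterior mean is the precision-weighted average of μ₀ and x̄.
σ₀² = 1.11² = 1.2321, σ² = 3.11² = 9.6721. Prior precision 1/σ₀² = 1/1.2321; data precision n/σ² = 6/9.6721.
w = (n/σ²)/(1/σ₀² + n/σ²) = n·σ₀²/(σ² + n·σ₀²) = 6·1.2321/(9.6721 + 6·1.2321) = 7.3926/17.0647 = 0.4332.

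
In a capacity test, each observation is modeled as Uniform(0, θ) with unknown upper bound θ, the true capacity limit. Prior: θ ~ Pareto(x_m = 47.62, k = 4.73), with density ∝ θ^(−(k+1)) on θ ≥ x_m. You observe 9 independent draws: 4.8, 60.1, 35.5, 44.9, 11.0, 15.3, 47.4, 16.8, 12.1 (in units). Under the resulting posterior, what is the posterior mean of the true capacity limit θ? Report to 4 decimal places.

64.8211

A Pareto(scale x_m, shape k) prior on the upper bound θ of Uniform(0, θ) is conjugate: posterior is Pareto(max(x_m, max xᵢ), k + n).
Sample maximum = 60.1; prior scale x_m = 47.62 → posterior scale = max = 60.10.
Posterior shape = 4.73 + 9 = 13.73.
E[θ|data] = k·x_m/(k−1) = 13.73·60.10/12.73 = 64.8211.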